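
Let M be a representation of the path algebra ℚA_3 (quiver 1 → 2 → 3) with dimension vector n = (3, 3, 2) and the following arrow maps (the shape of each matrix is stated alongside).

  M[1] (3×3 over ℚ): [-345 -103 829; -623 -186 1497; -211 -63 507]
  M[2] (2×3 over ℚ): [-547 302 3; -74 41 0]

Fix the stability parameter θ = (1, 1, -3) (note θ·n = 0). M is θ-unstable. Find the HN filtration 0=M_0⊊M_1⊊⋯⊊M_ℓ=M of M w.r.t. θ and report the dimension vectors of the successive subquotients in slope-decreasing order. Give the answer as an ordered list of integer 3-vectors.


Barcode: M ≅ I[1,1], I[1,3]^2, I[2,2]. HN layers by μ_θ (2 steps, strictly decreasing):
  μ^(1)=1; μ^(2)=-1/3

((1, 1, 0); (2, 2, 2))


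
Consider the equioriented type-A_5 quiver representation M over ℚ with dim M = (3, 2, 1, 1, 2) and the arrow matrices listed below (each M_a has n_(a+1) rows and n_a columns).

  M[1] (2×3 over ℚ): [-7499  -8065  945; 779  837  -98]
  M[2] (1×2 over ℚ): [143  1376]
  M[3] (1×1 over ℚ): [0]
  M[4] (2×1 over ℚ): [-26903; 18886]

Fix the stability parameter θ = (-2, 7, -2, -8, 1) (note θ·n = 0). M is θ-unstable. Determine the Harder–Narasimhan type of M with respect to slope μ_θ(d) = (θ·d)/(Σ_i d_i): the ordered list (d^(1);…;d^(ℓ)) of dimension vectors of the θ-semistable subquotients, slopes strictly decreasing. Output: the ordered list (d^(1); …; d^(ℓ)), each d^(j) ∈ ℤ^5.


Interval decomposition of M: I[1,1], I[1,2], I[1,3], I[4,5], I[5,5].
HN type (ℓ=5): μ^(1)=7; μ^(2)=5/2; μ^(3)=1; μ^(4)=-2; μ^(5)=-8

((0, 1, 0, 0, 0); (0, 1, 1, 0, 0); (0, 0, 0, 0, 2); (3, 0, 0, 0, 0); (0, 0, 0, 1, 0))


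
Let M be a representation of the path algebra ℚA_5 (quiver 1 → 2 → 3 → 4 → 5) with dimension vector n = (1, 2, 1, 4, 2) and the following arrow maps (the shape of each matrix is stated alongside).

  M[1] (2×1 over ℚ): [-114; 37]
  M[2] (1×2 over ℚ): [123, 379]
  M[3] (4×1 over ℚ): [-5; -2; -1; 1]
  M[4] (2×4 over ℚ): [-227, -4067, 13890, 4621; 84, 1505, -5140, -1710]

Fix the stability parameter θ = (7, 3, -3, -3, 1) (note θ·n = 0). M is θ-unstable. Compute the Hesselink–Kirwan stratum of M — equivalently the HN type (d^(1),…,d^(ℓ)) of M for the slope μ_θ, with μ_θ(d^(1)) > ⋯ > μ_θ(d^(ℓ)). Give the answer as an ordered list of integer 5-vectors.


Via rank(M_{q-1}∘⋯∘M_p): M ≅ I[1,4], I[2,2], I[4,4], I[4,5]^2.
μ_θ-semistable layers: μ^(1)=3; μ^(2)=1; μ^(3)=-3

((0, 1, 0, 0, 0); (1, 1, 1, 1, 2); (0, 0, 0, 3, 0))


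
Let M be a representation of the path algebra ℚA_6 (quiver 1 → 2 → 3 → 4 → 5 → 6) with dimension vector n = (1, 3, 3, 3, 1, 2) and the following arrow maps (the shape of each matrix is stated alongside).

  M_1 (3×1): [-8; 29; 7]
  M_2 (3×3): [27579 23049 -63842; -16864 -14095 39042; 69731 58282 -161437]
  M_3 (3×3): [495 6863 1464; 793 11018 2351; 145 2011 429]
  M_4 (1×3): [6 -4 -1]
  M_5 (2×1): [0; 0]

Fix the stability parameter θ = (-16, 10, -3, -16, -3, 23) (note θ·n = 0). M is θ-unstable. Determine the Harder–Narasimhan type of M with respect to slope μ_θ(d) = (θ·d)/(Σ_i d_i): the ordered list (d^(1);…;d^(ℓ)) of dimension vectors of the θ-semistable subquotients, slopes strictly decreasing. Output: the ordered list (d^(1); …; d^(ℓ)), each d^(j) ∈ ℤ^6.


Interval decomposition of M: I[1,5], I[2,4]^2, I[6,6]^2.
HN type (ℓ=3): μ^(1)=23; μ^(2)=-3; μ^(3)=-16

((0, 0, 0, 0, 0, 2); (0, 3, 3, 3, 1, 0); (1, 0, 0, 0, 0, 0))


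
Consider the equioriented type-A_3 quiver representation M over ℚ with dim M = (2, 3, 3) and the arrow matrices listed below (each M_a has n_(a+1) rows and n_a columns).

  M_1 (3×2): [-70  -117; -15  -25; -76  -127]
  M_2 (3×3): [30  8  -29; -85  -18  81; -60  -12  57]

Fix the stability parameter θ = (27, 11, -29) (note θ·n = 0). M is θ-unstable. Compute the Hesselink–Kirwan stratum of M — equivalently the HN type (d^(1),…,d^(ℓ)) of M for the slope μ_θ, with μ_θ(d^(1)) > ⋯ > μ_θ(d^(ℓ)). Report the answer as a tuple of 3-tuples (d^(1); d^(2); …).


Barcode: M ≅ I[1,2], I[1,3], I[2,3], I[3,3]. HN layers by μ_θ (4 steps, strictly decreasing):
  μ^(1)=19; μ^(2)=3; μ^(3)=-9; μ^(4)=-29

((1, 1, 0); (1, 1, 1); (0, 1, 1); (0, 0, 1))


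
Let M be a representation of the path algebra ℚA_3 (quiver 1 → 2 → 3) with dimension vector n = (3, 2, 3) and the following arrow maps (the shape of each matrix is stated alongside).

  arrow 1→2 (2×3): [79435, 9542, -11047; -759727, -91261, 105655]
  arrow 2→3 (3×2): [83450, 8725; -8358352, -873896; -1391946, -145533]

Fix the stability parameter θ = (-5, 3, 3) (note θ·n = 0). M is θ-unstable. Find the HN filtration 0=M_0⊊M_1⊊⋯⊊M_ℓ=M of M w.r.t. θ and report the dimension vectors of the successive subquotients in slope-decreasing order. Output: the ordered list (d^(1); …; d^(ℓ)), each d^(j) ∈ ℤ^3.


Barcode: M ≅ I[1,1], I[1,2], I[1,3], I[3,3]^2. HN layers by μ_θ (2 steps, strictly decreasing):
  μ^(1)=3; μ^(2)=-5

((0, 2, 3); (3, 0, 0))


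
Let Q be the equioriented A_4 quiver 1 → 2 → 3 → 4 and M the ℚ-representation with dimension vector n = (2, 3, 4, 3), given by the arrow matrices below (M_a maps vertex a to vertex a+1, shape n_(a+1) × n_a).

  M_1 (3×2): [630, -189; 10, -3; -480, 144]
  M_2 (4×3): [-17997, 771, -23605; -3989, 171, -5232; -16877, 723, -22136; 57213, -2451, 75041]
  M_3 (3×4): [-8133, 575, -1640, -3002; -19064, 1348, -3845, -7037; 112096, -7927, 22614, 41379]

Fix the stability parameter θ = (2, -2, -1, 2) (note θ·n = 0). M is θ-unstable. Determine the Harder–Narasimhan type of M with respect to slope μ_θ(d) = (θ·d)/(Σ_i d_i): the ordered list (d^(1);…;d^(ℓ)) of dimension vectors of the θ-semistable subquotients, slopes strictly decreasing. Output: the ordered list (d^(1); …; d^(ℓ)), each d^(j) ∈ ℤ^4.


Via rank(M_{q-1}∘⋯∘M_p): M ≅ I[1,1], I[1,2], I[2,3], I[2,4], I[3,4]^2.
μ_θ-semistable layers: μ^(1)=2; μ^(2)=0; μ^(3)=-1; μ^(4)=-2

((1, 0, 0, 3); (1, 1, 0, 0); (0, 0, 4, 0); (0, 2, 0, 0))


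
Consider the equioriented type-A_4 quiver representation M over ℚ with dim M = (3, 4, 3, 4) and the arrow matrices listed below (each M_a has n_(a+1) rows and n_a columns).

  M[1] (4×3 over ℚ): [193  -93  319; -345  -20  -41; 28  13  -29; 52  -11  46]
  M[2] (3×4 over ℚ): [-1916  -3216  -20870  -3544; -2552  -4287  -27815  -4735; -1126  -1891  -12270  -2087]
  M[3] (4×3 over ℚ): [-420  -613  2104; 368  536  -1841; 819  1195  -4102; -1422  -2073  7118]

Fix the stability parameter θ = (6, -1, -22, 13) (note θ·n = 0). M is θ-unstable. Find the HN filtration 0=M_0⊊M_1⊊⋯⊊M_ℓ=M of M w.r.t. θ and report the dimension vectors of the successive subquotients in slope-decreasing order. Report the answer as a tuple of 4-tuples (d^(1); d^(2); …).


Via rank(M_{q-1}∘⋯∘M_p): M ≅ I[1,2], I[1,4]^2, I[2,2], I[3,4], I[4,4].
μ_θ-semistable layers: μ^(1)=13; μ^(2)=5/2; μ^(3)=-1; μ^(4)=-17/3; μ^(5)=-22

((0, 0, 0, 4); (1, 1, 0, 0); (0, 1, 0, 0); (2, 2, 2, 0); (0, 0, 1, 0))


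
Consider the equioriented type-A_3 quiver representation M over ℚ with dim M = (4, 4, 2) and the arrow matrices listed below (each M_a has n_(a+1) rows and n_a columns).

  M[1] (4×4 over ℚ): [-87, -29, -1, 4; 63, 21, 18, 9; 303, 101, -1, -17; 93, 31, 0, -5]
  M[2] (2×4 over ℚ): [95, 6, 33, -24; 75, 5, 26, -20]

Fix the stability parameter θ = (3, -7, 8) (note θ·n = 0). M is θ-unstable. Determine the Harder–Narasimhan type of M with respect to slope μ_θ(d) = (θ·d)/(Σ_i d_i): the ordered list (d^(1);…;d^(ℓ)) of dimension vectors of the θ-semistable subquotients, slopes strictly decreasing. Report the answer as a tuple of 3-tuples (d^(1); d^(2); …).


Via rank(M_{q-1}∘⋯∘M_p): M ≅ I[1,1], I[1,2], I[1,3]^2, I[2,2].
μ_θ-semistable layers: μ^(1)=8; μ^(2)=3; μ^(3)=-2; μ^(4)=-7

((0, 0, 2); (1, 0, 0); (3, 3, 0); (0, 1, 0))


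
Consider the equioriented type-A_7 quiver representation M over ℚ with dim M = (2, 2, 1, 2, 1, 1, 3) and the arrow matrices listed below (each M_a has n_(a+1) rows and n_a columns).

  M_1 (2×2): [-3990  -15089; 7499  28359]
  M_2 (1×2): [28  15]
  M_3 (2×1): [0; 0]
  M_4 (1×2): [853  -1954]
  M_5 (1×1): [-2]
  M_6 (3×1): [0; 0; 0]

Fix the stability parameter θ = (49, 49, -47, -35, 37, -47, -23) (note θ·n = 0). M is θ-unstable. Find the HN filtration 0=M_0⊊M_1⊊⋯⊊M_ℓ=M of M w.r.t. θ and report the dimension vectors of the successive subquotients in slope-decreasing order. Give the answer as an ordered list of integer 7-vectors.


Via rank(M_{q-1}∘⋯∘M_p): M ≅ I[1,2], I[1,3], I[4,4], I[4,6], I[7,7]^3.
μ_θ-semistable layers: μ^(1)=49; μ^(2)=17; μ^(3)=-5; μ^(4)=-23; μ^(5)=-35

((1, 1, 0, 0, 0, 0, 0); (1, 1, 1, 0, 0, 0, 0); (0, 0, 0, 0, 1, 1, 0); (0, 0, 0, 0, 0, 0, 3); (0, 0, 0, 2, 0, 0, 0))


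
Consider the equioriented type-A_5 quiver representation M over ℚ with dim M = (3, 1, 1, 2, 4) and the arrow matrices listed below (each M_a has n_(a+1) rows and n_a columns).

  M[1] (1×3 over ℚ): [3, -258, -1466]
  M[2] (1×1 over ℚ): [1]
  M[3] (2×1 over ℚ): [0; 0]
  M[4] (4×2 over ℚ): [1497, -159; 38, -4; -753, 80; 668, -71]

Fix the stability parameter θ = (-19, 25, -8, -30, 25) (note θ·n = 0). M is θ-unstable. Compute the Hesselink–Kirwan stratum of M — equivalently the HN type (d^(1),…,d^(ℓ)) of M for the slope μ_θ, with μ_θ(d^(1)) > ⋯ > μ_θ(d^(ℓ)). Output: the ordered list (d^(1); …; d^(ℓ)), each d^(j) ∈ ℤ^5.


Barcode: M ≅ I[1,1]^2, I[1,3], I[4,5]^2, I[5,5]^2. HN layers by μ_θ (4 steps, strictly decreasing):
  μ^(1)=25; μ^(2)=17/2; μ^(3)=-19; μ^(4)=-30

((0, 0, 0, 0, 4); (0, 1, 1, 0, 0); (3, 0, 0, 0, 0); (0, 0, 0, 2, 0))


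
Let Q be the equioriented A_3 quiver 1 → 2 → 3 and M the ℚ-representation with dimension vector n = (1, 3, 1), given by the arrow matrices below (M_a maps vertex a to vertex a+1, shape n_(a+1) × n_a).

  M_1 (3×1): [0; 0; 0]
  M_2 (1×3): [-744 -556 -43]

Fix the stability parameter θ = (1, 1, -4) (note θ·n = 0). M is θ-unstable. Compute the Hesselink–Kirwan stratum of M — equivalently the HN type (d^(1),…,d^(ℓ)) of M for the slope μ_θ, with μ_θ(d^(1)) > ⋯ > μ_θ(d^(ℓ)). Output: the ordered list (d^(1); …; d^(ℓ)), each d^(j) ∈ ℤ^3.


Interval decomposition of M: I[1,1], I[2,2]^2, I[2,3].
HN type (ℓ=2): μ^(1)=1; μ^(2)=-3/2

((1, 2, 0); (0, 1, 1))


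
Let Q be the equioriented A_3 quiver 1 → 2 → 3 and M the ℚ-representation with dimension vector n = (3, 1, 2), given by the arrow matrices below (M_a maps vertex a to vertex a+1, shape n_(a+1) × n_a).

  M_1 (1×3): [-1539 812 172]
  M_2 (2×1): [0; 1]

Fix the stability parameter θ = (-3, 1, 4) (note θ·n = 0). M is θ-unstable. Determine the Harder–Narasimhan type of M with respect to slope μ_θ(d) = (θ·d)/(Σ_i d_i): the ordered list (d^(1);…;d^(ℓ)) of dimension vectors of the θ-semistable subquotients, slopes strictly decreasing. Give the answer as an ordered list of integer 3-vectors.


Barcode: M ≅ I[1,1]^2, I[1,3], I[3,3]. HN layers by μ_θ (3 steps, strictly decreasing):
  μ^(1)=4; μ^(2)=1; μ^(3)=-3

((0, 0, 2); (0, 1, 0); (3, 0, 0))


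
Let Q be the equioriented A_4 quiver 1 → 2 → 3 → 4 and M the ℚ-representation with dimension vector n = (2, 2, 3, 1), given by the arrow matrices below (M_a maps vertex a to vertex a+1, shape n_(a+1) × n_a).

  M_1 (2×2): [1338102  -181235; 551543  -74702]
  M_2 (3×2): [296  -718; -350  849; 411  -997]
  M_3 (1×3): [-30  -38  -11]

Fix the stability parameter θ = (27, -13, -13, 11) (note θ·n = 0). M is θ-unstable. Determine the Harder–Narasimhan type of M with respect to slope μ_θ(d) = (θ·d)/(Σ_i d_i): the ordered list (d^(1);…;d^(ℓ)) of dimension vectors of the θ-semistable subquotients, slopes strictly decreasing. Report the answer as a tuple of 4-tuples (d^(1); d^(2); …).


Interval decomposition of M: I[1,3], I[1,4], I[3,3].
HN type (ℓ=3): μ^(1)=11; μ^(2)=1/3; μ^(3)=-13

((0, 0, 0, 1); (2, 2, 2, 0); (0, 0, 1, 0))


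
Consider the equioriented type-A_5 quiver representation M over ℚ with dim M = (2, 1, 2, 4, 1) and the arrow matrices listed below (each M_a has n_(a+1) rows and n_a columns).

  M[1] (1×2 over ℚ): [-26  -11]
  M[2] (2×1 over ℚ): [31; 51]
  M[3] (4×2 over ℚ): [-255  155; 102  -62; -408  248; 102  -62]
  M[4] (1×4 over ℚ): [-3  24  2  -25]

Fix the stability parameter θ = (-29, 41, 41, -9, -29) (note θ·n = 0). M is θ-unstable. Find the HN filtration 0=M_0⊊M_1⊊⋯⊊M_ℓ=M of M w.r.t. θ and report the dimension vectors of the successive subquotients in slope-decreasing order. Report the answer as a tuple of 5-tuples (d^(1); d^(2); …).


Barcode: M ≅ I[1,1], I[1,3], I[3,5], I[4,4]^3. HN layers by μ_θ (4 steps, strictly decreasing):
  μ^(1)=41; μ^(2)=1; μ^(3)=-9; μ^(4)=-29

((0, 1, 1, 0, 0); (0, 0, 1, 1, 1); (0, 0, 0, 3, 0); (2, 0, 0, 0, 0))


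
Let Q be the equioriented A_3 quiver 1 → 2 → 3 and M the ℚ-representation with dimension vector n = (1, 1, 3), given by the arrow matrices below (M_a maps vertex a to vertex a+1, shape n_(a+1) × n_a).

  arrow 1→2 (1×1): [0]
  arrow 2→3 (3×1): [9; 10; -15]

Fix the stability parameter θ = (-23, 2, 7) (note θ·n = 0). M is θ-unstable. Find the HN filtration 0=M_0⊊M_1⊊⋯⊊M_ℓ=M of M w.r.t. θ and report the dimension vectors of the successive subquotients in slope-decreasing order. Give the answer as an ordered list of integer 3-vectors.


Via rank(M_{q-1}∘⋯∘M_p): M ≅ I[1,1], I[2,3], I[3,3]^2.
μ_θ-semistable layers: μ^(1)=7; μ^(2)=2; μ^(3)=-23

((0, 0, 3); (0, 1, 0); (1, 0, 0))


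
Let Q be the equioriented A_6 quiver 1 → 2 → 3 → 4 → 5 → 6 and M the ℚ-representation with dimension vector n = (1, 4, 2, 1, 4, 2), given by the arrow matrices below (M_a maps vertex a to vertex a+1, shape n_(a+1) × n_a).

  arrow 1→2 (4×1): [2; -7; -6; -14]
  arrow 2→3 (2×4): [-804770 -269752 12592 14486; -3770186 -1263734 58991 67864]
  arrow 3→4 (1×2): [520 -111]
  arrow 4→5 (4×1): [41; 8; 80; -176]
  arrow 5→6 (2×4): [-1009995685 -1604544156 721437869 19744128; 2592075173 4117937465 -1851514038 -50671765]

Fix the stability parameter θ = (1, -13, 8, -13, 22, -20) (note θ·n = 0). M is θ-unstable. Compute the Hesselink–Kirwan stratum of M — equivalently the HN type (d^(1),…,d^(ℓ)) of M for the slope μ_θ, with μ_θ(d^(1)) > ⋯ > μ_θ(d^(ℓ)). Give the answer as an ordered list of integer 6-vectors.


Via rank(M_{q-1}∘⋯∘M_p): M ≅ I[1,6], I[2,2]^2, I[2,3], I[5,5]^2, I[5,6].
μ_θ-semistable layers: μ^(1)=22; μ^(2)=8; μ^(3)=1; μ^(4)=-5/2; μ^(5)=-6; μ^(6)=-13

((0, 0, 0, 0, 2, 0); (0, 0, 1, 0, 0, 0); (0, 0, 0, 0, 2, 2); (0, 0, 1, 1, 0, 0); (1, 1, 0, 0, 0, 0); (0, 3, 0, 0, 0, 0))


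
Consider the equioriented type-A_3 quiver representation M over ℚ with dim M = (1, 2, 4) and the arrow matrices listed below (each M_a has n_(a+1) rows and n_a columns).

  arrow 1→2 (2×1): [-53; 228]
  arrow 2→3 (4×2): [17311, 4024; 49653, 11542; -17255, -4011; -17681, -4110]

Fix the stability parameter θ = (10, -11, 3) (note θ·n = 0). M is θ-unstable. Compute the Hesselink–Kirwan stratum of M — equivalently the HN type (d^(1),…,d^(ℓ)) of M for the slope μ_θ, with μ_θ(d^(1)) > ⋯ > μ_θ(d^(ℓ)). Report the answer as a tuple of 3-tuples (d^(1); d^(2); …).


Interval decomposition of M: I[1,3], I[2,3], I[3,3]^2.
HN type (ℓ=3): μ^(1)=3; μ^(2)=-1/2; μ^(3)=-11

((0, 0, 4); (1, 1, 0); (0, 1, 0))


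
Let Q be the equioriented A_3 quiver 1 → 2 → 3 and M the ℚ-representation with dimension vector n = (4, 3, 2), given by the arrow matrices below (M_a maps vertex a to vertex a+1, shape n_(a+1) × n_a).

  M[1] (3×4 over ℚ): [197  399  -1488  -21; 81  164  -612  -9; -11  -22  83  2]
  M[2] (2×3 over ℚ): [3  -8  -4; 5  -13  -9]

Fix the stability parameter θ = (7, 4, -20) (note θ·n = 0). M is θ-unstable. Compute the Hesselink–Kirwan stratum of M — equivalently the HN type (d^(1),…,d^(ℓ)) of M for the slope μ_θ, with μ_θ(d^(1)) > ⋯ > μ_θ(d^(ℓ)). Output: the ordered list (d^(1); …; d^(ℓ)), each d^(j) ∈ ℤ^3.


Barcode: M ≅ I[1,1], I[1,2], I[1,3]^2. HN layers by μ_θ (3 steps, strictly decreasing):
  μ^(1)=7; μ^(2)=11/2; μ^(3)=-3

((1, 0, 0); (1, 1, 0); (2, 2, 2))


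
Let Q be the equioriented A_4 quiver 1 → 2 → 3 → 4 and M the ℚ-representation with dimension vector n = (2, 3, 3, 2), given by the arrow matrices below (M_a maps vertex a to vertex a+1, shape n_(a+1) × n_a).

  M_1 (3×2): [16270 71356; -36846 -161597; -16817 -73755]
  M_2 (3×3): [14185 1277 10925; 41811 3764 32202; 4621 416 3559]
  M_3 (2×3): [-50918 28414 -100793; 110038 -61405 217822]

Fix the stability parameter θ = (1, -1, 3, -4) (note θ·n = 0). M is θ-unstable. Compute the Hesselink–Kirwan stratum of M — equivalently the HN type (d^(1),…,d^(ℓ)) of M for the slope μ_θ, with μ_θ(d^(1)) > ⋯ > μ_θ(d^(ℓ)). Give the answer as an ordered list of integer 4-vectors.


Interval decomposition of M: I[1,4]^2, I[2,3].
HN type (ℓ=3): μ^(1)=3; μ^(2)=-1/4; μ^(3)=-1

((0, 0, 1, 0); (2, 2, 2, 2); (0, 1, 0, 0))


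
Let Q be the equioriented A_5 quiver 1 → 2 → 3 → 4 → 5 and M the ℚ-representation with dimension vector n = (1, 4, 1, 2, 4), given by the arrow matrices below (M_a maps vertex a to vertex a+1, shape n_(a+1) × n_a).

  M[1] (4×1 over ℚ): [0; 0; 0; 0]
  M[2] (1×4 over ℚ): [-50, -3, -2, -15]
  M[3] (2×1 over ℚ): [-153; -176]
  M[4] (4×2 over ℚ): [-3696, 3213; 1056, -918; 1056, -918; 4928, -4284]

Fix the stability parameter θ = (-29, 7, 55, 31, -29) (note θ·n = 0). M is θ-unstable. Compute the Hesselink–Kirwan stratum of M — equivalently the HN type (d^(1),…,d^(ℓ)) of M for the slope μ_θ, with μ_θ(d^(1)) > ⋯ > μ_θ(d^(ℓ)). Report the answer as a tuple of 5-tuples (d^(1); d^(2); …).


Via rank(M_{q-1}∘⋯∘M_p): M ≅ I[1,1], I[2,2]^3, I[2,4], I[4,5], I[5,5]^3.
μ_θ-semistable layers: μ^(1)=43; μ^(2)=7; μ^(3)=1; μ^(4)=-29

((0, 0, 1, 1, 0); (0, 4, 0, 0, 0); (0, 0, 0, 1, 1); (1, 0, 0, 0, 3))


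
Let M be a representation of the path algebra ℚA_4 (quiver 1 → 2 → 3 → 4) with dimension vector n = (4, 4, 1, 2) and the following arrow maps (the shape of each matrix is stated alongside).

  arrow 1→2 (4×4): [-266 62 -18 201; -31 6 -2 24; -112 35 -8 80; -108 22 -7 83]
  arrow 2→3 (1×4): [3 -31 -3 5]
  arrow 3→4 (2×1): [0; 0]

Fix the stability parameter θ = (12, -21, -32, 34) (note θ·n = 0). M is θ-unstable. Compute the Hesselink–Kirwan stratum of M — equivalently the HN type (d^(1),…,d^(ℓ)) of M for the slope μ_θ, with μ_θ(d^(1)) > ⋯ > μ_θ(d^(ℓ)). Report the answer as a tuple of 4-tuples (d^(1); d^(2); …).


Interval decomposition of M: I[1,2]^3, I[1,3], I[4,4]^2.
HN type (ℓ=3): μ^(1)=34; μ^(2)=-9/2; μ^(3)=-41/3

((0, 0, 0, 2); (3, 3, 0, 0); (1, 1, 1, 0))


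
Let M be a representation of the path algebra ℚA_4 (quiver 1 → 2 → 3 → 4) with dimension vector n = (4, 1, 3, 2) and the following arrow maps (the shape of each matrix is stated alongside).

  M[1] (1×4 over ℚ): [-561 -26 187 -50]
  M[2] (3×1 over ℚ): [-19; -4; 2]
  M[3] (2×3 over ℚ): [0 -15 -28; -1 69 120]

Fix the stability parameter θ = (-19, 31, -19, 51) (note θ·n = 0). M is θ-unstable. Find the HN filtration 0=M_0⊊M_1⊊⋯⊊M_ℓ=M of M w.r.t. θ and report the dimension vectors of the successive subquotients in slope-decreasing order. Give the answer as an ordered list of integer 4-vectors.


Via rank(M_{q-1}∘⋯∘M_p): M ≅ I[1,1]^3, I[1,4], I[3,3], I[3,4].
μ_θ-semistable layers: μ^(1)=51; μ^(2)=6; μ^(3)=-19

((0, 0, 0, 2); (0, 1, 1, 0); (4, 0, 2, 0))


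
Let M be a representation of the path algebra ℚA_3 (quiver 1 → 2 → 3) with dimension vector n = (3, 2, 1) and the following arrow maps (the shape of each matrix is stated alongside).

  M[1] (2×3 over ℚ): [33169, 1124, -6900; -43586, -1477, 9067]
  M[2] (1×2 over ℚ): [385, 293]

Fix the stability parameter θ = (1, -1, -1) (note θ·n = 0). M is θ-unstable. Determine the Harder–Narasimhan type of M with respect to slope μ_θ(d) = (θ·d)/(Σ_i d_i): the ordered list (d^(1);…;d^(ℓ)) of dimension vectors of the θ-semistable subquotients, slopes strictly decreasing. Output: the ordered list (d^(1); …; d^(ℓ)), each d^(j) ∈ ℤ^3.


Interval decomposition of M: I[1,1], I[1,2], I[1,3].
HN type (ℓ=3): μ^(1)=1; μ^(2)=0; μ^(3)=-1/3

((1, 0, 0); (1, 1, 0); (1, 1, 1))


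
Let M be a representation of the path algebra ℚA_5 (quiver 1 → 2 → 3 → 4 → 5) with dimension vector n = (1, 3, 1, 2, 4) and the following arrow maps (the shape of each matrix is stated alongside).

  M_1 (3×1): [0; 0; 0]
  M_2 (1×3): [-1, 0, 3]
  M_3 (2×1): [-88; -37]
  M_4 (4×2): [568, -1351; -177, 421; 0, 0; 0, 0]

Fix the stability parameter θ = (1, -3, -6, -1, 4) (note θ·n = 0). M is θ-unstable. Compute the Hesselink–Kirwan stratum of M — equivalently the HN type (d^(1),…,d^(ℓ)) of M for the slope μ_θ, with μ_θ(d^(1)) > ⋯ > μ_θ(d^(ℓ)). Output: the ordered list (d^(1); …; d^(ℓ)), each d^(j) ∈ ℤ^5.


Via rank(M_{q-1}∘⋯∘M_p): M ≅ I[1,1], I[2,2]^2, I[2,5], I[4,5], I[5,5]^2.
μ_θ-semistable layers: μ^(1)=4; μ^(2)=1; μ^(3)=-1; μ^(4)=-3; μ^(5)=-9/2

((0, 0, 0, 0, 4); (1, 0, 0, 0, 0); (0, 0, 0, 2, 0); (0, 2, 0, 0, 0); (0, 1, 1, 0, 0))


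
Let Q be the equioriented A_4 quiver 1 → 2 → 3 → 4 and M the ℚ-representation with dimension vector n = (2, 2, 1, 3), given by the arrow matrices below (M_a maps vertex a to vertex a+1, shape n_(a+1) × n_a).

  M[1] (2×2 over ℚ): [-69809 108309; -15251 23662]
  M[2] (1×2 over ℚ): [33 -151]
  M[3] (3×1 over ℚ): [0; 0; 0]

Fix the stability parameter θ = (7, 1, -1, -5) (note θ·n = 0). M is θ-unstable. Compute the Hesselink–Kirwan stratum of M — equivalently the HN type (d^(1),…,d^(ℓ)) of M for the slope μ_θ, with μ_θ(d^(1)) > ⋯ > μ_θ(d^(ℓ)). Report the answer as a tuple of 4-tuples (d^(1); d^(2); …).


Via rank(M_{q-1}∘⋯∘M_p): M ≅ I[1,2], I[1,3], I[4,4]^3.
μ_θ-semistable layers: μ^(1)=4; μ^(2)=7/3; μ^(3)=-5

((1, 1, 0, 0); (1, 1, 1, 0); (0, 0, 0, 3))


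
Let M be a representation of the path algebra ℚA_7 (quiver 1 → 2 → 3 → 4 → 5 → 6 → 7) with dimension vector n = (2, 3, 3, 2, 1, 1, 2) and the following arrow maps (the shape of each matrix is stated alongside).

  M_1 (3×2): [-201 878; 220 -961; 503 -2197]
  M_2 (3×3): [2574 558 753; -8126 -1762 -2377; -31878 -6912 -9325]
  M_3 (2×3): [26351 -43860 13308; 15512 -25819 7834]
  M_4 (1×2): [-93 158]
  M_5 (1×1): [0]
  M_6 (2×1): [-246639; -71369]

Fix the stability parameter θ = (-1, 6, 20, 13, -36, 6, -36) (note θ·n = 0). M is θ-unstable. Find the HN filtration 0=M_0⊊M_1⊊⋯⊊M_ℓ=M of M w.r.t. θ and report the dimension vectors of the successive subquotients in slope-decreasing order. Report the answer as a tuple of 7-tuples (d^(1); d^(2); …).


Via rank(M_{q-1}∘⋯∘M_p): M ≅ I[1,3], I[1,5], I[2,2], I[3,4], I[6,7], I[7,7].
μ_θ-semistable layers: μ^(1)=20; μ^(2)=33/2; μ^(3)=6; μ^(4)=3/4; μ^(5)=-1; μ^(6)=-15; μ^(7)=-36

((0, 0, 1, 0, 0, 0, 0); (0, 0, 1, 1, 0, 0, 0); (0, 2, 0, 0, 0, 0, 0); (0, 1, 1, 1, 1, 0, 0); (2, 0, 0, 0, 0, 0, 0); (0, 0, 0, 0, 0, 1, 1); (0, 0, 0, 0, 0, 0, 1))


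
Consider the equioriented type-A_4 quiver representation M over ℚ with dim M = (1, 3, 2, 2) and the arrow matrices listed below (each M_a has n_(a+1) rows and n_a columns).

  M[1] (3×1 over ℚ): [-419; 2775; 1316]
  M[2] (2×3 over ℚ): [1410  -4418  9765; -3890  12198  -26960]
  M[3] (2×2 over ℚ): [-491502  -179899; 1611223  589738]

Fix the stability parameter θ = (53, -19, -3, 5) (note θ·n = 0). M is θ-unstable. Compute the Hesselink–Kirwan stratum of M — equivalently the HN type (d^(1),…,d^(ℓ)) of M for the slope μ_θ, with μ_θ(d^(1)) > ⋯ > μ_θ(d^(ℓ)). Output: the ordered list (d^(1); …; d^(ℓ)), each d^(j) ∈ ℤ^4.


Barcode: M ≅ I[1,2], I[2,4]^2. HN layers by μ_θ (4 steps, strictly decreasing):
  μ^(1)=17; μ^(2)=5; μ^(3)=-3; μ^(4)=-19

((1, 1, 0, 0); (0, 0, 0, 2); (0, 0, 2, 0); (0, 2, 0, 0))


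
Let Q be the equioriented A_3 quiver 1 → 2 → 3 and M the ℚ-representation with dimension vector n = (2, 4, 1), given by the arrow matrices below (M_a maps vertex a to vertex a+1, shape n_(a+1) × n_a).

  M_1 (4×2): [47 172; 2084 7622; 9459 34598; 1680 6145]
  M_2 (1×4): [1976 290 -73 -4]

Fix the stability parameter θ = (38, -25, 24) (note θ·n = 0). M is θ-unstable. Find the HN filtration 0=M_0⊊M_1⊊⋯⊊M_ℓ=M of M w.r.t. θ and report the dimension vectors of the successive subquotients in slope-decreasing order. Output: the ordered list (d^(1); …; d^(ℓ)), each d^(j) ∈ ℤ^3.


Interval decomposition of M: I[1,2], I[1,3], I[2,2]^2.
HN type (ℓ=3): μ^(1)=24; μ^(2)=13/2; μ^(3)=-25

((0, 0, 1); (2, 2, 0); (0, 2, 0))


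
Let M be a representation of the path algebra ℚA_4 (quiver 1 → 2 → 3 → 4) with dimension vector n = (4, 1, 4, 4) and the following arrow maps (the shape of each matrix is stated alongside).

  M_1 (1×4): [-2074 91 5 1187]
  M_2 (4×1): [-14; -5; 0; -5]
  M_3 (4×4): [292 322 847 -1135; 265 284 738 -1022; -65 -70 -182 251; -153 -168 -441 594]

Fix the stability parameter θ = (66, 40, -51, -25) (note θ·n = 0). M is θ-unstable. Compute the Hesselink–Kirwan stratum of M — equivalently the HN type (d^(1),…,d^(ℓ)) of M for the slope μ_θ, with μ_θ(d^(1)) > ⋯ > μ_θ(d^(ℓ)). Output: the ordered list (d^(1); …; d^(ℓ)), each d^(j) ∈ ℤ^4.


Barcode: M ≅ I[1,1]^3, I[1,4], I[3,3], I[3,4]^2, I[4,4]. HN layers by μ_θ (4 steps, strictly decreasing):
  μ^(1)=66; μ^(2)=15/2; μ^(3)=-25; μ^(4)=-51

((3, 0, 0, 0); (1, 1, 1, 1); (0, 0, 0, 3); (0, 0, 3, 0))


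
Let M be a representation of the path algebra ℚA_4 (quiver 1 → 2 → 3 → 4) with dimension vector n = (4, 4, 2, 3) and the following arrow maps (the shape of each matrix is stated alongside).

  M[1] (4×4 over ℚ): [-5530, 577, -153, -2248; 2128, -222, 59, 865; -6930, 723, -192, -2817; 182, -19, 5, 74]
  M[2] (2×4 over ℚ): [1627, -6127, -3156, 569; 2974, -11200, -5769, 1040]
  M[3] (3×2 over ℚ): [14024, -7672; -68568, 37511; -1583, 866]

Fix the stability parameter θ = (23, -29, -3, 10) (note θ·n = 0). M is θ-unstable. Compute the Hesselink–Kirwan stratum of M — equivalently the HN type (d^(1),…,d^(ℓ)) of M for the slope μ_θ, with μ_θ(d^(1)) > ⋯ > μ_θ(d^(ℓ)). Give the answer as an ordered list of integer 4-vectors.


Interval decomposition of M: I[1,1]^2, I[1,4]^2, I[2,2]^2, I[4,4].
HN type (ℓ=4): μ^(1)=23; μ^(2)=10; μ^(3)=-3; μ^(4)=-29

((2, 0, 0, 0); (0, 0, 0, 3); (2, 2, 2, 0); (0, 2, 0, 0))


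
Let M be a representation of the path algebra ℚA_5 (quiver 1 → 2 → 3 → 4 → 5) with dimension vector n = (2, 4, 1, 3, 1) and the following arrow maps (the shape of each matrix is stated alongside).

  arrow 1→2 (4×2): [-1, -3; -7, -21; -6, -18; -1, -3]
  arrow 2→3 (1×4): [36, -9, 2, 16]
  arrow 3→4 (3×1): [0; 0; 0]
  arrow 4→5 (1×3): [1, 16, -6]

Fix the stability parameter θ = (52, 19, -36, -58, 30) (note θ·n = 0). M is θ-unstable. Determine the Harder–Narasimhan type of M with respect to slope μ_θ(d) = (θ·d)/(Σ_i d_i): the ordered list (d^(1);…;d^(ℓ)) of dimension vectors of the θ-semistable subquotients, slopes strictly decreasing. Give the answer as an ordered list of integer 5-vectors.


Via rank(M_{q-1}∘⋯∘M_p): M ≅ I[1,1], I[1,3], I[2,2]^3, I[4,4]^2, I[4,5].
μ_θ-semistable layers: μ^(1)=52; μ^(2)=30; μ^(3)=19; μ^(4)=35/3; μ^(5)=-58

((1, 0, 0, 0, 0); (0, 0, 0, 0, 1); (0, 3, 0, 0, 0); (1, 1, 1, 0, 0); (0, 0, 0, 3, 0))


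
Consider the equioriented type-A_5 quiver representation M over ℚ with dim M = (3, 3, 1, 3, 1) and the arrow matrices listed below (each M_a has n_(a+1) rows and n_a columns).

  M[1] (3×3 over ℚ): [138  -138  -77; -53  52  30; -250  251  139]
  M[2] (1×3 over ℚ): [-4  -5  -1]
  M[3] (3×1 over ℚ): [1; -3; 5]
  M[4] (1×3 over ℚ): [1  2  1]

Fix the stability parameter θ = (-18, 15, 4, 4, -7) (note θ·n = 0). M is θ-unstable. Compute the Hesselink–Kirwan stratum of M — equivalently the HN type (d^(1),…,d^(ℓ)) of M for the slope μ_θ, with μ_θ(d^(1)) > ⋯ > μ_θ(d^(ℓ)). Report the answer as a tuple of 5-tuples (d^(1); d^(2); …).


Via rank(M_{q-1}∘⋯∘M_p): M ≅ I[1,2]^2, I[1,4], I[4,4], I[4,5].
μ_θ-semistable layers: μ^(1)=15; μ^(2)=23/3; μ^(3)=4; μ^(4)=-3/2; μ^(5)=-18

((0, 2, 0, 0, 0); (0, 1, 1, 1, 0); (0, 0, 0, 1, 0); (0, 0, 0, 1, 1); (3, 0, 0, 0, 0))


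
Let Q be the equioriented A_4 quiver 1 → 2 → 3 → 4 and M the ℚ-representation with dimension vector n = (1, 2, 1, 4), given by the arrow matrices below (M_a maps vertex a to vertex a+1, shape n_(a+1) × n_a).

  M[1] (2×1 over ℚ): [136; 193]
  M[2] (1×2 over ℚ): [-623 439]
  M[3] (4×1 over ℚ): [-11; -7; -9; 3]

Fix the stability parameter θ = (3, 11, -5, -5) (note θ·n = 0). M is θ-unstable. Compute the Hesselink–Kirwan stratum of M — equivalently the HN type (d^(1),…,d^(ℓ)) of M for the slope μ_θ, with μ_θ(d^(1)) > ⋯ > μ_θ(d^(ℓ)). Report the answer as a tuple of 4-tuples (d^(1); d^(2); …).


Barcode: M ≅ I[1,4], I[2,2], I[4,4]^3. HN layers by μ_θ (3 steps, strictly decreasing):
  μ^(1)=11; μ^(2)=1; μ^(3)=-5

((0, 1, 0, 0); (1, 1, 1, 1); (0, 0, 0, 3))


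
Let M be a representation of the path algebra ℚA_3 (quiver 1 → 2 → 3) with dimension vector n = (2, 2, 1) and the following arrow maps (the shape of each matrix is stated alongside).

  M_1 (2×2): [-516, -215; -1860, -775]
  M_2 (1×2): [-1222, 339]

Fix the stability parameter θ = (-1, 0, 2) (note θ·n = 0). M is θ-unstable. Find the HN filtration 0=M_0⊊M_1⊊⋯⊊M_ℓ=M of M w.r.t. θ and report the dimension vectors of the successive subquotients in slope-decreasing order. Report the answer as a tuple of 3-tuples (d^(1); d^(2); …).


Barcode: M ≅ I[1,1], I[1,3], I[2,2]. HN layers by μ_θ (3 steps, strictly decreasing):
  μ^(1)=2; μ^(2)=0; μ^(3)=-1

((0, 0, 1); (0, 2, 0); (2, 0, 0))


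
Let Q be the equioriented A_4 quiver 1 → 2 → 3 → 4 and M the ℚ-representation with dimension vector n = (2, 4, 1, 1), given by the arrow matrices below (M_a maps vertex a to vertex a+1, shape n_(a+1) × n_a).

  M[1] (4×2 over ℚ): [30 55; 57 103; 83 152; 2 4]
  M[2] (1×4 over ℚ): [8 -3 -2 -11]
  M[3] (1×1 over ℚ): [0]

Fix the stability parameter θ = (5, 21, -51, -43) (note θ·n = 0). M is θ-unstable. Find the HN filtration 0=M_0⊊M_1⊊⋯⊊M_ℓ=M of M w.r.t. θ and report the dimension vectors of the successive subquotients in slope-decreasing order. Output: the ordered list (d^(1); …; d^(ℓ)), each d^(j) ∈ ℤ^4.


Interval decomposition of M: I[1,2], I[1,3], I[2,2]^2, I[4,4].
HN type (ℓ=4): μ^(1)=21; μ^(2)=5; μ^(3)=-25/3; μ^(4)=-43

((0, 3, 0, 0); (1, 0, 0, 0); (1, 1, 1, 0); (0, 0, 0, 1))


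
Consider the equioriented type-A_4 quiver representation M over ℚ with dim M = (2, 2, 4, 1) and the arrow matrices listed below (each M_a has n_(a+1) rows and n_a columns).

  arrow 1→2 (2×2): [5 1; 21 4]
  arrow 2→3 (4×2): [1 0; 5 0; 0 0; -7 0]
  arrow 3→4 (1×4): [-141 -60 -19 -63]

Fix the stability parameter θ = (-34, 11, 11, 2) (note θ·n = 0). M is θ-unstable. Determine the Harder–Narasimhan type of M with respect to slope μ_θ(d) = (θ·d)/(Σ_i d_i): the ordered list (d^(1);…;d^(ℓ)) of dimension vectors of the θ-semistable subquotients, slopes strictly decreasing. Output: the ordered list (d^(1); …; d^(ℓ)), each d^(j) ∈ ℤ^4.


Via rank(M_{q-1}∘⋯∘M_p): M ≅ I[1,2], I[1,3], I[3,3]^2, I[3,4].
μ_θ-semistable layers: μ^(1)=11; μ^(2)=13/2; μ^(3)=-34

((0, 2, 3, 0); (0, 0, 1, 1); (2, 0, 0, 0))


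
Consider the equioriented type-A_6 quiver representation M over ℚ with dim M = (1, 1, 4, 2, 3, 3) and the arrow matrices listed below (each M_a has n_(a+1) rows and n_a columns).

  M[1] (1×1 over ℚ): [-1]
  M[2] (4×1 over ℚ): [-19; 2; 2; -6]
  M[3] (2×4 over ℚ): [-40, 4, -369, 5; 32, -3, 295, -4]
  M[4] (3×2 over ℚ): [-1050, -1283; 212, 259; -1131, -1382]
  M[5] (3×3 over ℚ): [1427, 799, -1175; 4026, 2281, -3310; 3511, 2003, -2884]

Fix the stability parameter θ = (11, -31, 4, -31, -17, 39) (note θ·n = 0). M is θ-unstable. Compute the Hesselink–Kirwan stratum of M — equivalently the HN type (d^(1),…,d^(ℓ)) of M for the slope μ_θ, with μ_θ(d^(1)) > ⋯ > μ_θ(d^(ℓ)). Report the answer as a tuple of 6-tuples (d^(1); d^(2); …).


Barcode: M ≅ I[1,3], I[3,3], I[3,6]^2, I[5,6]. HN layers by μ_θ (5 steps, strictly decreasing):
  μ^(1)=39; μ^(2)=4; μ^(3)=-10; μ^(4)=-44/3; μ^(5)=-17

((0, 0, 0, 0, 0, 3); (0, 0, 2, 0, 0, 0); (1, 1, 0, 0, 0, 0); (0, 0, 2, 2, 2, 0); (0, 0, 0, 0, 1, 0))


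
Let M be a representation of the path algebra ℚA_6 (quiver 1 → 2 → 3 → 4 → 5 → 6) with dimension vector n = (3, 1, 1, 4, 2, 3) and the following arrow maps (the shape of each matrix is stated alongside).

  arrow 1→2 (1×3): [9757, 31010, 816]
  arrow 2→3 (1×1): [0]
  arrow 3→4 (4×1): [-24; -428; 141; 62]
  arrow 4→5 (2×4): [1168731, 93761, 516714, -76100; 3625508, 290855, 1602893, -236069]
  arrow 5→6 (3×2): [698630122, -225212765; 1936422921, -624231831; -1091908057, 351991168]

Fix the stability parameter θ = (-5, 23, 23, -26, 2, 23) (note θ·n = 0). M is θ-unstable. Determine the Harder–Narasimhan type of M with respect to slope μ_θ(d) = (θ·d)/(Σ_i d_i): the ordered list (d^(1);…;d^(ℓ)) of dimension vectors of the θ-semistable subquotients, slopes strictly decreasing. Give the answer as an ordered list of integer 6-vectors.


Barcode: M ≅ I[1,1]^2, I[1,2], I[3,6], I[4,4]^2, I[4,6], I[6,6]. HN layers by μ_θ (5 steps, strictly decreasing):
  μ^(1)=23; μ^(2)=2; μ^(3)=-3/2; μ^(4)=-5; μ^(5)=-26

((0, 1, 0, 0, 0, 3); (0, 0, 0, 0, 2, 0); (0, 0, 1, 1, 0, 0); (3, 0, 0, 0, 0, 0); (0, 0, 0, 3, 0, 0))


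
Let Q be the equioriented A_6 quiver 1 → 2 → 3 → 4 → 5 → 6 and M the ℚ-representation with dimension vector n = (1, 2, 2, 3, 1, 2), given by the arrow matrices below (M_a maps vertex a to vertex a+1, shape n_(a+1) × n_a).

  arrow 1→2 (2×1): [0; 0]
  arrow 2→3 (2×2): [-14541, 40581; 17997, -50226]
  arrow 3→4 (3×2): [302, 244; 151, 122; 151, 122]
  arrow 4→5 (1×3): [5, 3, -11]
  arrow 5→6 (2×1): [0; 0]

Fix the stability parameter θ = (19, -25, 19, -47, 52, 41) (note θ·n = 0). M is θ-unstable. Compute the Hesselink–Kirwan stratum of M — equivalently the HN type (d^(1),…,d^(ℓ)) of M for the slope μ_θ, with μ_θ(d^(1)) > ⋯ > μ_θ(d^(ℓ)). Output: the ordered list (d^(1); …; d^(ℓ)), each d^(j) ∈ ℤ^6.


Interval decomposition of M: I[1,1], I[2,3], I[2,5], I[4,4]^2, I[6,6]^2.
HN type (ℓ=6): μ^(1)=52; μ^(2)=41; μ^(3)=19; μ^(4)=-14; μ^(5)=-25; μ^(6)=-47

((0, 0, 0, 0, 1, 0); (0, 0, 0, 0, 0, 2); (1, 0, 1, 0, 0, 0); (0, 0, 1, 1, 0, 0); (0, 2, 0, 0, 0, 0); (0, 0, 0, 2, 0, 0))


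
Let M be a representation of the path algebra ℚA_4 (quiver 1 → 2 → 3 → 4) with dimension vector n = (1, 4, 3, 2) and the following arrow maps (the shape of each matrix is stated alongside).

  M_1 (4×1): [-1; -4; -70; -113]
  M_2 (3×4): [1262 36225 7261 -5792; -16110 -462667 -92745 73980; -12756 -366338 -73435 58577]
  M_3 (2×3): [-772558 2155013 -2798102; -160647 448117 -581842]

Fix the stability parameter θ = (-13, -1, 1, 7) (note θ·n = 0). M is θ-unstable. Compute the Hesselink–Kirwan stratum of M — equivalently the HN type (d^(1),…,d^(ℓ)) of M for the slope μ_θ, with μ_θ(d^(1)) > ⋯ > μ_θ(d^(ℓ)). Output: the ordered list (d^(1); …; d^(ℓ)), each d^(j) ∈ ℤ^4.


Barcode: M ≅ I[1,4], I[2,2], I[2,3], I[2,4]. HN layers by μ_θ (4 steps, strictly decreasing):
  μ^(1)=7; μ^(2)=1; μ^(3)=-1; μ^(4)=-13

((0, 0, 0, 2); (0, 0, 3, 0); (0, 4, 0, 0); (1, 0, 0, 0))


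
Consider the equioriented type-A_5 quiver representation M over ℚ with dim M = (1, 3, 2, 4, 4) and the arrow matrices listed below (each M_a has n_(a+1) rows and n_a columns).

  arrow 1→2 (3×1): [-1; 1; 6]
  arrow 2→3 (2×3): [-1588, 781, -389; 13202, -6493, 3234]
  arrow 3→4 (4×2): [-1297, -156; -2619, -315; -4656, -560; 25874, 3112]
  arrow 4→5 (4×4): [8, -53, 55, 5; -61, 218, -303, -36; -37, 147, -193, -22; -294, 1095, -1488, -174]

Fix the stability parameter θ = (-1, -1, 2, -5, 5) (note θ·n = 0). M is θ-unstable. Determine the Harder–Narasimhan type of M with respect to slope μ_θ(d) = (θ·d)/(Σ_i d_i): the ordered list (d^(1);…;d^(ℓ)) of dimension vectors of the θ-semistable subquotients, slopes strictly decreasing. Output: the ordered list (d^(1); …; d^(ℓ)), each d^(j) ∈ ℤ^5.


Via rank(M_{q-1}∘⋯∘M_p): M ≅ I[1,5], I[2,2], I[2,5], I[4,4], I[4,5], I[5,5].
μ_θ-semistable layers: μ^(1)=5; μ^(2)=-1; μ^(3)=-5/4; μ^(4)=-4/3; μ^(5)=-5

((0, 0, 0, 0, 4); (0, 1, 0, 0, 0); (1, 1, 1, 1, 0); (0, 1, 1, 1, 0); (0, 0, 0, 2, 0))


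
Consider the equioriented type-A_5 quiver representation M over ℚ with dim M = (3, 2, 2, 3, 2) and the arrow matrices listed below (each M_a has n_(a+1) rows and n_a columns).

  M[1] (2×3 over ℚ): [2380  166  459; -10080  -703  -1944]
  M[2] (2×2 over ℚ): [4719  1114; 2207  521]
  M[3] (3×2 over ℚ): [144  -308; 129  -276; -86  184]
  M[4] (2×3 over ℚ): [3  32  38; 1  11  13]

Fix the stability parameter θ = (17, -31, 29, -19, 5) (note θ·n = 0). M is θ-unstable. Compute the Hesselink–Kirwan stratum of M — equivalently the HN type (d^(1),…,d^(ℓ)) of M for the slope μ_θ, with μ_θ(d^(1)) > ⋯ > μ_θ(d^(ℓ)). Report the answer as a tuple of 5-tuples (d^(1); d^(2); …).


Interval decomposition of M: I[1,1], I[1,5]^2, I[4,4].
HN type (ℓ=4): μ^(1)=17; μ^(2)=5; μ^(3)=-7; μ^(4)=-19

((1, 0, 0, 0, 0); (0, 0, 2, 2, 2); (2, 2, 0, 0, 0); (0, 0, 0, 1, 0))


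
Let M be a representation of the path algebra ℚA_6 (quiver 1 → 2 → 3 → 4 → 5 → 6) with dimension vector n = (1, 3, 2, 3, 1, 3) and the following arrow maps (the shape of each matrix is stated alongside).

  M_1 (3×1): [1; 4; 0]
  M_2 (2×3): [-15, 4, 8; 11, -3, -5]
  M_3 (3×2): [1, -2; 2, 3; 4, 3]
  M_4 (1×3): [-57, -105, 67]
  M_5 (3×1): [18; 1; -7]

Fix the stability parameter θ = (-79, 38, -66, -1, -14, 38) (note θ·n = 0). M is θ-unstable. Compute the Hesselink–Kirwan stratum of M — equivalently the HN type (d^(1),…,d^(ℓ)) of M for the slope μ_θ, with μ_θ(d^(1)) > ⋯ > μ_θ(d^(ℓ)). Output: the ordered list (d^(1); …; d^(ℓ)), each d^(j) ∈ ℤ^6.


Interval decomposition of M: I[1,6], I[2,2], I[2,4], I[4,4], I[6,6]^2.
HN type (ℓ=5): μ^(1)=38; μ^(2)=-1; μ^(3)=-15/2; μ^(4)=-14; μ^(5)=-79

((0, 1, 0, 0, 0, 3); (0, 0, 0, 2, 0, 0); (0, 0, 0, 1, 1, 0); (0, 2, 2, 0, 0, 0); (1, 0, 0, 0, 0, 0))


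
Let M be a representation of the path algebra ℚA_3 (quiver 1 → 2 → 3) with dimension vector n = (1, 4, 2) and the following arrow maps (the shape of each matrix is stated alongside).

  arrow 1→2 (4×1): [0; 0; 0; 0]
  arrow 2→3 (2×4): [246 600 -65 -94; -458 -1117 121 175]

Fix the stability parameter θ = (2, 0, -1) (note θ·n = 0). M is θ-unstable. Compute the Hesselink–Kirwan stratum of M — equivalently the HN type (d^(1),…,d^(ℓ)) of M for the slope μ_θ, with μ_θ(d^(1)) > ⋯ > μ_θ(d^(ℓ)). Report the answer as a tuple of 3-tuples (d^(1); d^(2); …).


Interval decomposition of M: I[1,1], I[2,2]^2, I[2,3]^2.
HN type (ℓ=3): μ^(1)=2; μ^(2)=0; μ^(3)=-1/2

((1, 0, 0); (0, 2, 0); (0, 2, 2))


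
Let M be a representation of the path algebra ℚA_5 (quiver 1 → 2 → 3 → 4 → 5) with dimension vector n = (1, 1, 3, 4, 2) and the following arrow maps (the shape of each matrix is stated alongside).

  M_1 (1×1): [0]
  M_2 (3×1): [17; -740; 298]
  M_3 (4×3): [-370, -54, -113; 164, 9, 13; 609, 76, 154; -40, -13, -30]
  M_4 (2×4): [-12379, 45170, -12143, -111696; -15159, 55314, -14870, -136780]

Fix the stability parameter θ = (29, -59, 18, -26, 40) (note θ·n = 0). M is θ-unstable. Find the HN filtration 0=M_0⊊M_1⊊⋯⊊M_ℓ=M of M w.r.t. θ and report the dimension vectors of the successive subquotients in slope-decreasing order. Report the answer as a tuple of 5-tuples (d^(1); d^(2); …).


Via rank(M_{q-1}∘⋯∘M_p): M ≅ I[1,1], I[2,5], I[3,4], I[3,5], I[4,4].
μ_θ-semistable layers: μ^(1)=40; μ^(2)=29; μ^(3)=-4; μ^(4)=-26; μ^(5)=-59

((0, 0, 0, 0, 2); (1, 0, 0, 0, 0); (0, 0, 3, 3, 0); (0, 0, 0, 1, 0); (0, 1, 0, 0, 0))
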